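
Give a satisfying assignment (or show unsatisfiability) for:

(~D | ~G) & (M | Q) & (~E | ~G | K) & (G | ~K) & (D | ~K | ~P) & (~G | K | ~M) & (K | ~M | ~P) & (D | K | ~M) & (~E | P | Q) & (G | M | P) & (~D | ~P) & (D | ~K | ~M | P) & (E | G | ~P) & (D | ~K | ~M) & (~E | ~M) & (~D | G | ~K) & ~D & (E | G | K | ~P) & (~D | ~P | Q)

D: False, G: True, M: False, K: True, P: False, Q: True, E: True

Unit clause (~D) forces D = False.
Set G = True.
Try M = True:
  (~G | K | ~M) forces K = True.
  clause (D | ~K | ~M) is falsified — backtrack.
So M = False.
  then (M | Q) forces Q = True.
Set K = True.
  then (D | ~K | ~P) forces P = False.
Set E = True.
All clauses satisfied.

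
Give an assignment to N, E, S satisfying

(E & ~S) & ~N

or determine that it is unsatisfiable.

N = False; E = True; S = False

  E & ~S = True
    ~S = True
  ~N = True
Both conjuncts True, so the formula holds.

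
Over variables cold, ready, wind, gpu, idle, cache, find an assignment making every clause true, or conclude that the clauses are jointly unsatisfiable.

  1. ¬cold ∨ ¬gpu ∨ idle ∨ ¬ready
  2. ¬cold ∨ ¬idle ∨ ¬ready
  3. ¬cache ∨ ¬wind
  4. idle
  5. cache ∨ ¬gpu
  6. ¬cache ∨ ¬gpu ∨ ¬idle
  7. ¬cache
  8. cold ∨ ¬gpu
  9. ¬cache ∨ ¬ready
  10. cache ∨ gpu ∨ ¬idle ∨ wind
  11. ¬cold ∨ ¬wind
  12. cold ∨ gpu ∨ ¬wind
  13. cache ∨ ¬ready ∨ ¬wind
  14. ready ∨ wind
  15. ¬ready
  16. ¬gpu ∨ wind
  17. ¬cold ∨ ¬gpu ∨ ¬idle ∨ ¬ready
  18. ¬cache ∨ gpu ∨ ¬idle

Unsatisfiable — no assignment works.

Case idle = True:
  (¬cache) forces cache = False.
  (cache ∨ ¬gpu) forces gpu = False.
  (cache ∨ gpu ∨ ¬idle ∨ wind) forces wind = True.
  (¬cold ∨ ¬wind) forces cold = False.
  Clause (cold ∨ gpu ∨ ¬wind) is falsified — contradiction.
Case idle = False:
  Clause (idle) is falsified — contradiction.
Both cases fail, so the formula is unsatisfiable.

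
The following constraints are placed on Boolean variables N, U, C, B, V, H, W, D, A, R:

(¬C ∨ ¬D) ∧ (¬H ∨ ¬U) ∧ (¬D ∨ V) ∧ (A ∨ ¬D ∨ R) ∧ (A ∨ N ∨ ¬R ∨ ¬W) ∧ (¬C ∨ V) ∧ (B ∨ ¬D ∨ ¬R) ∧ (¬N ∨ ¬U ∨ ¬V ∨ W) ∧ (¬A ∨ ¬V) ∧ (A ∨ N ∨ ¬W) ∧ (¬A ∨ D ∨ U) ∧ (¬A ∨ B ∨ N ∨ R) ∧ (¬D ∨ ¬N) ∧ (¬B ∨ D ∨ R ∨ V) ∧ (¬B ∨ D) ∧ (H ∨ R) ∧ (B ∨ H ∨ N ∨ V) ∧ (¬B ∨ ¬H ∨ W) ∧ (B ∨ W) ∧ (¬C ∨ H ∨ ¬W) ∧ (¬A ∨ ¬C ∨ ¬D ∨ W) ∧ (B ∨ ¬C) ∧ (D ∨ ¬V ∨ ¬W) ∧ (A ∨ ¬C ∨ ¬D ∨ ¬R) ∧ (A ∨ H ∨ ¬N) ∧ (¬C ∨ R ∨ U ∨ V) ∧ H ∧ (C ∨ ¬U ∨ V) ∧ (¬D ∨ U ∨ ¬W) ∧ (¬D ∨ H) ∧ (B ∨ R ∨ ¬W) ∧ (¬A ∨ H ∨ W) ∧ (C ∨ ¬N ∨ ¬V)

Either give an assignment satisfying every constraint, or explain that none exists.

N: True, U: False, C: False, B: False, V: False, H: True, W: True, D: False, A: False, R: True

Unit clause (H) forces H = True.
In (¬H ∨ ¬U) only ¬U is left, so U = False.
Set N = True.
  then (¬D ∨ ¬N) forces D = False.
  then (¬B ∨ D) forces B = False.
  then (B ∨ W) forces W = True.
  then (B ∨ ¬C) forces C = False.
  then (D ∨ ¬V ∨ ¬W) forces V = False.
  then (B ∨ R ∨ ¬W) forces R = True.
  then (¬A ∨ D ∨ U) forces A = False.
All clauses satisfied.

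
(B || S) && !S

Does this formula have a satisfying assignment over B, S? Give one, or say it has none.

B=T; S=F

  B || S = True
  !S = True
Both conjuncts True, so the formula holds.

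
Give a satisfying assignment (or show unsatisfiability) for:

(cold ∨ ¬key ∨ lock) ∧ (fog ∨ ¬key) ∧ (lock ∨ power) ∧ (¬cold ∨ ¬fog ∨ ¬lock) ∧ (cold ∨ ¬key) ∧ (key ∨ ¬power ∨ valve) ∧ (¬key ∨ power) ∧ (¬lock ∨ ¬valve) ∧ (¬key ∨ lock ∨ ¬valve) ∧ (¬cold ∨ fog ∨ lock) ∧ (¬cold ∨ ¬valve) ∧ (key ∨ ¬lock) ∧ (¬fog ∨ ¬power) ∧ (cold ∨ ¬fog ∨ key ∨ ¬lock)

Set power = True.
  then (¬fog ∨ ¬power) forces fog = False.
  then (fog ∨ ¬key) forces key = False.
  then (key ∨ ¬power ∨ valve) forces valve = True.
  then (¬lock ∨ ¬valve) forces lock = False.
  then (¬cold ∨ fog ∨ lock) forces cold = False.
All clauses satisfied.

power = True, key = False, lock = False, fog = False, cold = False, valve = True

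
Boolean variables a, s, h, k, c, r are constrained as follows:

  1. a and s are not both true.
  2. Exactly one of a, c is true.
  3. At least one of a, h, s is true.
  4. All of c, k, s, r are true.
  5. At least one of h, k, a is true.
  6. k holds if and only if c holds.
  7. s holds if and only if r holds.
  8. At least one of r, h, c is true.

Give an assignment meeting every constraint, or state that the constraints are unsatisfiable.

a: False, s: True, h: True, k: True, c: True, r: True

  (1) a=F, s=T — not both ✓
  (2) {a, c}: 1 true — exactly one ✓
  (3) {a, h, s}: 2 true — at least one ✓
  (4) {c, k, s, r}: all 4 true ✓
  (5) {h, k, a}: 2 true — at least one ✓
  (6) k=T, c=T — same ✓
  (7) s=T, r=T — same ✓
  (8) {r, h, c}: 3 true — at least one ✓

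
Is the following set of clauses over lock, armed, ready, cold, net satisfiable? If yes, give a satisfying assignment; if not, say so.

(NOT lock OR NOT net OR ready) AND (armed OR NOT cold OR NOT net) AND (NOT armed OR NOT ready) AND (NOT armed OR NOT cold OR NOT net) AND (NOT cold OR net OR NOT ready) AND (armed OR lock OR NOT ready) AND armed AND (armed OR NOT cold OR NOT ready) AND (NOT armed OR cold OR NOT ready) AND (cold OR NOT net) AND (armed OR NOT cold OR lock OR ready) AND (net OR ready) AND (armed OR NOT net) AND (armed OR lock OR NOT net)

The formula is unsatisfiable.

Case armed = True:
  (NOT armed OR NOT ready) forces ready = False.
  (net OR ready) forces net = True.
  (NOT lock OR NOT net OR ready) forces lock = False.
  (NOT armed OR NOT cold OR NOT net) forces cold = False.
  Clause (cold OR NOT net) is falsified — contradiction.
Case armed = False:
  Clause (armed) is falsified — contradiction.
Both cases fail, so the formula is unsatisfiable.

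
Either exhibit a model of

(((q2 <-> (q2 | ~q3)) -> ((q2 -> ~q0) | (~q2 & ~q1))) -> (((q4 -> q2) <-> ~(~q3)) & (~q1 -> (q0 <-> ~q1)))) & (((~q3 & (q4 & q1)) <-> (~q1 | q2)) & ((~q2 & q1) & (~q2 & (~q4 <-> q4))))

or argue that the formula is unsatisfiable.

The conjunct ~q4 <-> q4 is unsatisfiable on its own:
  q4=F: evaluates to False.
  q4=T: evaluates to False.
So the whole conjunction is unsatisfiable.

No satisfying assignment exists.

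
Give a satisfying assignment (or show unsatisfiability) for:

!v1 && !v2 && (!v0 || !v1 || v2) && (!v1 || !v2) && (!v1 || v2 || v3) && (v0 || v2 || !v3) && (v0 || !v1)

v0: True, v1: False, v2: False, v3: True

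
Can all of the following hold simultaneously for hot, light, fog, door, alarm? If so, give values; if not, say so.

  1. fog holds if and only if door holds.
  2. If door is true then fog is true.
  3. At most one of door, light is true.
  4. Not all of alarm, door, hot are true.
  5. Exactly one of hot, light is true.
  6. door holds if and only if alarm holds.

hot = False; light = True; fog = False; door = False; alarm = False

  (1) fog=F, door=F — same ✓
  (2) door=F ⇒ fog: vacuous ✓
  (3) {door, light}: 1 true — at most one ✓
  (4) {alarm, door, hot}: 0/3 true — not all ✓
  (5) {hot, light}: 1 true — exactly one ✓
  (6) door=F, alarm=F — same ✓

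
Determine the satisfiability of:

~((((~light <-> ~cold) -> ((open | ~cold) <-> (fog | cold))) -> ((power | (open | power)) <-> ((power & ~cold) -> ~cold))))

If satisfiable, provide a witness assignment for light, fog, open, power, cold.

light: False; fog: True; open: False; power: False; cold: False

  ~((((~light <-> ~cold) -> ((open | ~cold) <-> (fog | cold))) -> ((power | (open | power)) <-> ((power & ~cold) -> ~cold)))) = True
    ((~light <-> ~cold) -> ((open | ~cold) <-> (fog | cold))) -> ((power | (open | power)) <-> ((power & ~cold) -> ~cold)) = False
      (~light <-> ~cold) -> ((open | ~cold) <-> (fog | cold)) = True
        ~light <-> ~cold = True
          ~light = True
          ~cold = True
        (open | ~cold) <-> (fog | cold) = True
          open | ~cold = True
            ~cold = True
          fog | cold = True
      (power | (open | power)) <-> ((power & ~cold) -> ~cold) = False
        power | (open | power) = False
          open | power = False
        (power & ~cold) -> ~cold = True
          power & ~cold = False
            ~cold = True
          ~cold = True
The formula evaluates to True.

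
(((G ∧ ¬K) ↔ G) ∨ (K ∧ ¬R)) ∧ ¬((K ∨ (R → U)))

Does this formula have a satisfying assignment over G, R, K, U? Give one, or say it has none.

G = True, R = True, K = False, U = False

  ((G ∧ ¬K) ↔ G) ∨ (K ∧ ¬R) = True
    (G ∧ ¬K) ↔ G = True
      G ∧ ¬K = True
        ¬K = True
    K ∧ ¬R = False
      ¬R = False
  ¬((K ∨ (R → U))) = True
    K ∨ (R → U) = False
      R → U = False
Both conjuncts True, so the formula holds.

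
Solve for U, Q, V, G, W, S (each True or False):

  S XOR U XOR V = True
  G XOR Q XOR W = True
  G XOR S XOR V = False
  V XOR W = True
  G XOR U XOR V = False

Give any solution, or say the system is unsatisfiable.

U = False, Q = False, V = True, G = True, W = False, S = False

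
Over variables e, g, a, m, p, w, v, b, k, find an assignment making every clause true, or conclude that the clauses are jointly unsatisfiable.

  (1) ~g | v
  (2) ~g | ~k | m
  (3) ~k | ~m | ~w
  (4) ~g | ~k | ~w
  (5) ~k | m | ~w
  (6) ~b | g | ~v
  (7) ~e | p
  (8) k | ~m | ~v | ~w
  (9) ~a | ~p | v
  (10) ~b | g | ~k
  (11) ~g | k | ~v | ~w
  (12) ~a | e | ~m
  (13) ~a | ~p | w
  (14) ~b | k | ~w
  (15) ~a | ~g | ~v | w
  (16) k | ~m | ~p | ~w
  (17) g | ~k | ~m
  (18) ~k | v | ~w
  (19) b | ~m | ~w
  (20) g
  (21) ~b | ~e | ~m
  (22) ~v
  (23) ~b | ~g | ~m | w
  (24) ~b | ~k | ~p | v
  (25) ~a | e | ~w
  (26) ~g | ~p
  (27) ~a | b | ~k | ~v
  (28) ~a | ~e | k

Case g = True:
  (~g | v) forces v = True.
  Clause (~v) is falsified — contradiction.
Case g = False:
  Clause (g) is falsified — contradiction.
Both cases fail, so the formula is unsatisfiable.

The formula is unsatisfiable.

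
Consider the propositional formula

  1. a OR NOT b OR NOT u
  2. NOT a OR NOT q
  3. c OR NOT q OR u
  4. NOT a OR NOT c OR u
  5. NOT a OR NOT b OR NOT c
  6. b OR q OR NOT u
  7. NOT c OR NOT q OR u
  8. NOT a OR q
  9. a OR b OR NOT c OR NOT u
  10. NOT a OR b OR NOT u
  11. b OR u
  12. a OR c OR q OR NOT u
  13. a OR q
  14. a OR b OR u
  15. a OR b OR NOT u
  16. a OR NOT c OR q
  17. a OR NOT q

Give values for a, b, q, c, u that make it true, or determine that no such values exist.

The formula is unsatisfiable.

Case a = True:
  (NOT a OR NOT q) forces q = False.
  Clause (NOT a OR q) is falsified — contradiction.
Case a = False:
  (a OR q) forces q = True.
  Clause (a OR NOT q) is falsified — contradiction.
Both cases fail, so the formula is unsatisfiable.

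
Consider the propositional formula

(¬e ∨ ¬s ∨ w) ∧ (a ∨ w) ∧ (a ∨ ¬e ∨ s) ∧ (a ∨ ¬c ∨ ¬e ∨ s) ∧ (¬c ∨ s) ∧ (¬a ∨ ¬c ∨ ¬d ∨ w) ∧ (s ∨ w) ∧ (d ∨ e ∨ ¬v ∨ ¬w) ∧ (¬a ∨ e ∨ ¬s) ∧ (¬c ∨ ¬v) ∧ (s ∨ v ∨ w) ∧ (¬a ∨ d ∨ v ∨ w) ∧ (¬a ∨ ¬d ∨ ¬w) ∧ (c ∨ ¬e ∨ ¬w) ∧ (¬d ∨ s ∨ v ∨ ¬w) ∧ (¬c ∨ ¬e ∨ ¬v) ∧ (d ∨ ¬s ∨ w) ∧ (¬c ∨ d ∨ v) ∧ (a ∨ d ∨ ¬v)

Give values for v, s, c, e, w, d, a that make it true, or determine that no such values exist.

Set v = True.
  then (¬c ∨ ¬v) forces c = False.
Set s = False.
  then (s ∨ w) forces w = True.
  then (c ∨ ¬e ∨ ¬w) forces e = False.
  then (d ∨ e ∨ ¬v ∨ ¬w) forces d = True.
  then (¬a ∨ ¬d ∨ ¬w) forces a = False.
All clauses satisfied.

v = True, s = False, c = False, e = False, w = True, d = True, a = False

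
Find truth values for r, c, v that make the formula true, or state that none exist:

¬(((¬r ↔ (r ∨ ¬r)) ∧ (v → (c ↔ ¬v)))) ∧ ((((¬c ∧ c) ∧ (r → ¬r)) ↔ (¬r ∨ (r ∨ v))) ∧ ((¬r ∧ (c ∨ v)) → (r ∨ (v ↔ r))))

The conjunct ((¬c ∧ c) ∧ (r → ¬r)) ↔ (¬r ∨ (r ∨ v)) is unsatisfiable on its own:
  r=F, c=F, v=F: evaluates to False.
  r=F, c=F, v=T: evaluates to False.
  r=F, c=T, v=F: evaluates to False.
  r=F, c=T, v=T: evaluates to False.
  r=T, c=F, v=F: evaluates to False.
  r=T, c=F, v=T: evaluates to False.
  r=T, c=T, v=F: evaluates to False.
  r=T, c=T, v=T: evaluates to False.
So the whole conjunction is unsatisfiable.

No satisfying assignment exists.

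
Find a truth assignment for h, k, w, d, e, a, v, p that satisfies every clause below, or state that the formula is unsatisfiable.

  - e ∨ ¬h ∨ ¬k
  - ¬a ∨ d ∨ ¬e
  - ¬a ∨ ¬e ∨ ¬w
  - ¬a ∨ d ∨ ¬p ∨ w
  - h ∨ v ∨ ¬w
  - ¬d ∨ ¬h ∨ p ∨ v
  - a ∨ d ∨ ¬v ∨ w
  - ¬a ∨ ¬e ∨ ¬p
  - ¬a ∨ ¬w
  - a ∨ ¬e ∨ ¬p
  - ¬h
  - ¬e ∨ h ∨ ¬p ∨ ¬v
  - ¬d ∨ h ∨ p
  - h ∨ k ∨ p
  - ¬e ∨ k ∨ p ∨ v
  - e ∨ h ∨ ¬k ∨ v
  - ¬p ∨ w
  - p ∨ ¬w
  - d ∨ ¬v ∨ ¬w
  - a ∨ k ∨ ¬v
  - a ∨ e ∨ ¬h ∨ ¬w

Unit clause (¬h) forces h = False.
Set k = True.
Set w = True.
  then (h ∨ v ∨ ¬w) forces v = True.
  then (¬a ∨ ¬w) forces a = False.
  then (p ∨ ¬w) forces p = True.
  then (d ∨ ¬v ∨ ¬w) forces d = True.
  then (a ∨ ¬e ∨ ¬p) forces e = False.
All clauses satisfied.

h = False; k = True; w = True; d = True; e = False; a = False; v = True; p = True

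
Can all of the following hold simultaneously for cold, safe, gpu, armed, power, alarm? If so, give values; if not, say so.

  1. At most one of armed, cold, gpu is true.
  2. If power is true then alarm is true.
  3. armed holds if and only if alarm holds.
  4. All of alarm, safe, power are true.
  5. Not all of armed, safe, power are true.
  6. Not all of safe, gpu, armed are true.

Case alarm = True:
  (3) with alarm=T forces armed = True.
  (1) with armed=T forces cold = False.
  (1) with armed=T forces gpu = False.
  (4) forces safe = True.
  (4) forces power = True.
  Constraint (5) is violated (armed=T, safe=T, power=T) — contradiction.
Case alarm = False:
  Constraint (4) is violated (alarm=F) — contradiction.
Both cases fail — unsatisfiable.

Unsatisfiable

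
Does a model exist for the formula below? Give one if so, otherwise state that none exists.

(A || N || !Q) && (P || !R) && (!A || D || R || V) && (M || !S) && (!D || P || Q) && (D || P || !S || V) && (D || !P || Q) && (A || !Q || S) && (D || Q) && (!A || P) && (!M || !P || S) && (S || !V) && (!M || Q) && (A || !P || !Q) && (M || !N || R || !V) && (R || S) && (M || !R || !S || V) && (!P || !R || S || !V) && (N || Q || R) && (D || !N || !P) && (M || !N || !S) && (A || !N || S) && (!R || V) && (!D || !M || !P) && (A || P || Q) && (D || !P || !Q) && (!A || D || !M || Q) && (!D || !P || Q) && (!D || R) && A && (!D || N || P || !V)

Case S = True:
  (M || !S) forces M = True.
  (!M || Q) forces Q = True.
  (A) forces A = True.
  (!A || P) forces P = True.
  (!D || !M || !P) forces D = False.
  Clause (D || !P || !Q) is falsified — contradiction.
Case S = False:
  (S || !V) forces V = False.
  (R || S) forces R = True.
  Clause (!R || V) is falsified — contradiction.
Both cases fail, so the formula is unsatisfiable.

Unsatisfiable — no assignment works.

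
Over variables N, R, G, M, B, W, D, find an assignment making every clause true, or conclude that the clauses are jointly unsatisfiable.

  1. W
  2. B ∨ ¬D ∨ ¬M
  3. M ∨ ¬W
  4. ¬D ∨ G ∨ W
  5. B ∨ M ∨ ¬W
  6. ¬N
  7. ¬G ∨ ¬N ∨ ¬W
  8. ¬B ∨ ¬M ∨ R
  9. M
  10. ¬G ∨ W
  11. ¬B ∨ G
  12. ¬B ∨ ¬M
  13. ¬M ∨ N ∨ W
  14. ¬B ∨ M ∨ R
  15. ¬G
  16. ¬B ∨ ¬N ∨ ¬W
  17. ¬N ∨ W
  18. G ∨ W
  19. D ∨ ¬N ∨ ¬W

Unit clause (W) forces W = True.
In (M ∨ ¬W) only M is left, so M = True.
Unit clause (¬N) forces N = False.
In (¬B ∨ ¬M) only ¬B is left, so B = False.
Unit clause (¬G) forces G = False.
In (B ∨ ¬D ∨ ¬M) only ¬D is left, so D = False.
Set R = False.
All clauses satisfied.

N: False, R: False, G: False, M: True, B: False, W: True, D: False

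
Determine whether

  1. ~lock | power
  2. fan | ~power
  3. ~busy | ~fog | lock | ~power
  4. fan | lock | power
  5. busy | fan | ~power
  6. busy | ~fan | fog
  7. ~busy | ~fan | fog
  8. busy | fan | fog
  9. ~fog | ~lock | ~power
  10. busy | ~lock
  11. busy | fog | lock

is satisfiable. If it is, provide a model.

fan = True; power = True; busy = False; lock = False; fog = True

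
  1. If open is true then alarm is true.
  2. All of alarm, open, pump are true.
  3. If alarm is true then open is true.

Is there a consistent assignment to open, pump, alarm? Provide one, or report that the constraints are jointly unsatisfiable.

open: True; pump: True; alarm: True

  (1) open=T ⇒ alarm: T ✓
  (2) {alarm, open, pump}: all 3 true ✓
  (3) alarm=T ⇒ open: T ✓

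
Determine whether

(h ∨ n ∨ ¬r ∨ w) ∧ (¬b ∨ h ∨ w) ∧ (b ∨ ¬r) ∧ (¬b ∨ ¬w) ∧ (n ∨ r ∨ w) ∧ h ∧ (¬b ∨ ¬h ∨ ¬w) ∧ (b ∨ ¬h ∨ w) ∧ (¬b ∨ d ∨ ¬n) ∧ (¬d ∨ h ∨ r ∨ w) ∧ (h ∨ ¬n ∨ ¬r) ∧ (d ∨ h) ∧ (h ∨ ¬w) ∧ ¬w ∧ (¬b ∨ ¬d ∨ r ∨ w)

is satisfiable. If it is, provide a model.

Unit clause (h) forces h = True.
Unit clause (¬w) forces w = False.
In (b ∨ ¬h ∨ w) only b is left, so b = True.
Set d = True.
  then (¬b ∨ ¬d ∨ r ∨ w) forces r = True.
Set n = False.
All clauses satisfied.

h = True, d = True, w = False, n = False, r = True, b = True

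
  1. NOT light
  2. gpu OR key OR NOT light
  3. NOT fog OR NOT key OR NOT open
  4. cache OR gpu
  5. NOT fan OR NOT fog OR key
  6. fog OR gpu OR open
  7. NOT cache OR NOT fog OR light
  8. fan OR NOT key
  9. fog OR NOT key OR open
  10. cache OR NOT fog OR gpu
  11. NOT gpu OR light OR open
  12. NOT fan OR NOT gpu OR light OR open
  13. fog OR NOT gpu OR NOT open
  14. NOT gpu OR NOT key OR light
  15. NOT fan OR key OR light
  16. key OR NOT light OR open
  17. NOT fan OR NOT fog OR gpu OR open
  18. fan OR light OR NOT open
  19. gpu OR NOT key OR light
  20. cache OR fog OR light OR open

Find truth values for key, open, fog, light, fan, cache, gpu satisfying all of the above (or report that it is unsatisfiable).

UNSATISFIABLE

Case key = True:
  (NOT light) forces light = False.
  (fan OR NOT key) forces fan = True.
  (NOT gpu OR NOT key OR light) forces gpu = False.
  Clause (gpu OR NOT key OR light) is falsified — contradiction.
Case key = False:
  (NOT light) forces light = False.
  (NOT fan OR key OR light) forces fan = False.
  (fan OR light OR NOT open) forces open = False.
  (NOT gpu OR light OR open) forces gpu = False.
  (cache OR gpu) forces cache = True.
  (fog OR gpu OR open) forces fog = True.
  Clause (NOT cache OR NOT fog OR light) is falsified — contradiction.
Both cases fail, so the formula is unsatisfiable.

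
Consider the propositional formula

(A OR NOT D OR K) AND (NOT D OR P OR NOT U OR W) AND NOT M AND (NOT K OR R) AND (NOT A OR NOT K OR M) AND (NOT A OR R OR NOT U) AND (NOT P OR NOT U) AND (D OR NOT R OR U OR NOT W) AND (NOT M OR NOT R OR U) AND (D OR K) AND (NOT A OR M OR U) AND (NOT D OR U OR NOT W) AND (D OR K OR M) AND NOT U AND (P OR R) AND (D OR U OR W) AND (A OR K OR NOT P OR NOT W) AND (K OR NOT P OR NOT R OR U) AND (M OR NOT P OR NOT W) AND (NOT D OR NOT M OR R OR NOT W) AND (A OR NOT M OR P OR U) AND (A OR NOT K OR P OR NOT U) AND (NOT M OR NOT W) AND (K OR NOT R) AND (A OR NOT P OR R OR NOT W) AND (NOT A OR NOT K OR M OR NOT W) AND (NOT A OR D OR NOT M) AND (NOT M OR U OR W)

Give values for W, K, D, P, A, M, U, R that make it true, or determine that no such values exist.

Unit clause (NOT M) forces M = False.
Unit clause (NOT U) forces U = False.
In (NOT A OR M OR U) only NOT A is left, so A = False.
Set W = False.
  then (D OR U OR W) forces D = True.
  then (A OR NOT D OR K) forces K = True.
  then (NOT K OR R) forces R = True.
Set P = False.
All clauses satisfied.

W=F, K=T, D=T, P=F, A=F, M=F, U=F, R=T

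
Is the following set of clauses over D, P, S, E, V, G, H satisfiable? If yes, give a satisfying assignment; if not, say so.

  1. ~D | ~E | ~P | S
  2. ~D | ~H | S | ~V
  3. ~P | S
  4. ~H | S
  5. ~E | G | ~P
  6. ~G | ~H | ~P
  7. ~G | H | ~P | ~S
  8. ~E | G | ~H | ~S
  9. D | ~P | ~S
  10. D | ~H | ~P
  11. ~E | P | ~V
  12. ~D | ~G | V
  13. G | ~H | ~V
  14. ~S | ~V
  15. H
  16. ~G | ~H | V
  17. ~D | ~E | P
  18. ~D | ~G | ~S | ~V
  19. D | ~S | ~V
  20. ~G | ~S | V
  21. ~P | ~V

Unit clause (H) forces H = True.
In (~H | S) only S is left, so S = True.
In (~S | ~V) only ~V is left, so V = False.
In (~G | ~H | V) only ~G is left, so G = False.
In (~E | G | ~H | ~S) only ~E is left, so E = False.
Set D = True.
Set P = True.
All clauses satisfied.

D=T; P=T; S=T; E=F; V=F; G=F; H=T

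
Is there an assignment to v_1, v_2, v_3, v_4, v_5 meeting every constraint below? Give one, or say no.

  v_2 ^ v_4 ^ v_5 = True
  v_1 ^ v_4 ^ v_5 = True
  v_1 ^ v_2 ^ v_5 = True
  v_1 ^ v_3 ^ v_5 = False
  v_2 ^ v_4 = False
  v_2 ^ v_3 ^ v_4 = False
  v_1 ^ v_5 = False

v_1=T, v_2=T, v_3=F, v_4=T, v_5=T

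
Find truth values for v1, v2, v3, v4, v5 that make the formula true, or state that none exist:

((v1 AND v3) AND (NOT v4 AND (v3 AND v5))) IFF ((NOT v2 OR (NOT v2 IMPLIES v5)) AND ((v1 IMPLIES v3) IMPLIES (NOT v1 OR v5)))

v1 = True, v2 = True, v3 = True, v4 = True, v5 = False

  ((v1 AND v3) AND (NOT v4 AND (v3 AND v5))) IFF ((NOT v2 OR (NOT v2 IMPLIES v5)) AND ((v1 IMPLIES v3) IMPLIES (NOT v1 OR v5))) = True
    (v1 AND v3) AND (NOT v4 AND (v3 AND v5)) = False
      v1 AND v3 = True
      NOT v4 AND (v3 AND v5) = False
        NOT v4 = False
        v3 AND v5 = False
    (NOT v2 OR (NOT v2 IMPLIES v5)) AND ((v1 IMPLIES v3) IMPLIES (NOT v1 OR v5)) = False
      NOT v2 OR (NOT v2 IMPLIES v5) = True
        NOT v2 = False
        NOT v2 IMPLIES v5 = True
          NOT v2 = False
      (v1 IMPLIES v3) IMPLIES (NOT v1 OR v5) = False
        v1 IMPLIES v3 = True
        NOT v1 OR v5 = False
          NOT v1 = False
The formula evaluates to True.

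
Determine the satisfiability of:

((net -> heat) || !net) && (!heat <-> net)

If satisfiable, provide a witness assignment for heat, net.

heat = True, net = False

  (net -> heat) || !net = True
    net -> heat = True
    !net = True
  !heat <-> net = True
    !heat = False
Both conjuncts True, so the formula holds.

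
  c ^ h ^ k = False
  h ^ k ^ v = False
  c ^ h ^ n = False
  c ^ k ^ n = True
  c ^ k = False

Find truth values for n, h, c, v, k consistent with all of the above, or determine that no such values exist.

n=T, h=F, c=T, v=T, k=T

c ^ h ^ k = T ^ F ^ T = False ✓
h ^ k ^ v = F ^ T ^ T = False ✓
c ^ h ^ n = T ^ F ^ T = False ✓
c ^ k ^ n = T ^ T ^ T = True ✓
c ^ k = T ^ T = False ✓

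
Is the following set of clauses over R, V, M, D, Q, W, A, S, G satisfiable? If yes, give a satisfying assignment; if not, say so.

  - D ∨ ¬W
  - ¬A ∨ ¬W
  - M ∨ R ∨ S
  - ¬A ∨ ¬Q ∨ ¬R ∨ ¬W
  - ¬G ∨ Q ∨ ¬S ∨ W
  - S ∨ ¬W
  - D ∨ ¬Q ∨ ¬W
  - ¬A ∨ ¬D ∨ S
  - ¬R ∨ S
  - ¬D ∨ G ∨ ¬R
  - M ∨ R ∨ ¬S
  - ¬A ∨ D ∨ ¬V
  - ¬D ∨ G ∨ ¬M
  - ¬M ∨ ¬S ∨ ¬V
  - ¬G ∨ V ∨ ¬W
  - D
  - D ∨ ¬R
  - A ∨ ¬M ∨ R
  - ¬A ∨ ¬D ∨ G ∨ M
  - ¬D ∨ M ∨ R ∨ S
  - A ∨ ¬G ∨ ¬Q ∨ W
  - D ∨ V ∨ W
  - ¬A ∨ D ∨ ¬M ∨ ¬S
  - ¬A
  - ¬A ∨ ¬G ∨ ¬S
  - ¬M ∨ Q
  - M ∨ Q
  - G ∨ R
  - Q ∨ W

R: True, V: True, M: False, D: True, Q: True, W: True, A: False, S: True, G: True

Unit clause (D) forces D = True.
Unit clause (¬A) forces A = False.
Try R = False:
  (A ∨ ¬M ∨ R) forces M = False.
  (M ∨ R ∨ S) forces S = True.
  clause (M ∨ R ∨ ¬S) is falsified — backtrack.
So R = True.
  then (¬R ∨ S) forces S = True.
  then (¬D ∨ G ∨ ¬R) forces G = True.
Set V = True.
  then (¬M ∨ ¬S ∨ ¬V) forces M = False.
  then (M ∨ Q) forces Q = True.
  then (A ∨ ¬G ∨ ¬Q ∨ W) forces W = True.
All clauses satisfied.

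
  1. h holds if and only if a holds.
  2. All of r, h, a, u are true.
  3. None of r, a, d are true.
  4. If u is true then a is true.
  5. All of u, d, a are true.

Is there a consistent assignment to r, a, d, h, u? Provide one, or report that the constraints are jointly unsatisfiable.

Unsatisfiable — no assignment works.

Case r = True:
  Constraint (3) is violated (r=T) — contradiction.
Case r = False:
  Constraint (2) is violated (r=F) — contradiction.
Both cases fail — unsatisfiable.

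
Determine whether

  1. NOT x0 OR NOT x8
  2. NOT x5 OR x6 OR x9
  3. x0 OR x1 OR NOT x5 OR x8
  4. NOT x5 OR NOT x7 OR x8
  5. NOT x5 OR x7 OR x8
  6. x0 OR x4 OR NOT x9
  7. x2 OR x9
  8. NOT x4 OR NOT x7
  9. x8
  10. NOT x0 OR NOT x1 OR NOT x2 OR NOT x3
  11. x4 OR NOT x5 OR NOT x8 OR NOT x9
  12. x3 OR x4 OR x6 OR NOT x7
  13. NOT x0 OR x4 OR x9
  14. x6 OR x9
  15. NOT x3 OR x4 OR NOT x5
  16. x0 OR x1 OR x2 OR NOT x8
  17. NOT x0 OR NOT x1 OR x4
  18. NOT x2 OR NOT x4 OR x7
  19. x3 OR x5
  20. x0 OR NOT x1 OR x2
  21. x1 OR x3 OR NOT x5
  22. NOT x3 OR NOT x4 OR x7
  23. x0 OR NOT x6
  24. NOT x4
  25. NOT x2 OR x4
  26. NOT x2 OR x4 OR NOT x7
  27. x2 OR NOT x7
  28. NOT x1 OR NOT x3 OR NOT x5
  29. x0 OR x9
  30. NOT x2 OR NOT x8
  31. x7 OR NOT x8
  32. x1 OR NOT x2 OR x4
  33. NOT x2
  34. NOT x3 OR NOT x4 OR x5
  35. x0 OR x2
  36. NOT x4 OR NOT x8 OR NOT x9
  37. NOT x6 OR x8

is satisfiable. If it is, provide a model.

Unsatisfiable — no assignment works.

Case x2 = True:
  Clause (NOT x2) is falsified — contradiction.
Case x2 = False:
  (x2 OR x9) forces x9 = True.
  (x8) forces x8 = True.
  (NOT x0 OR NOT x8) forces x0 = False.
  Clause (x0 OR x2) is falsified — contradiction.
Both cases fail, so the formula is unsatisfiable.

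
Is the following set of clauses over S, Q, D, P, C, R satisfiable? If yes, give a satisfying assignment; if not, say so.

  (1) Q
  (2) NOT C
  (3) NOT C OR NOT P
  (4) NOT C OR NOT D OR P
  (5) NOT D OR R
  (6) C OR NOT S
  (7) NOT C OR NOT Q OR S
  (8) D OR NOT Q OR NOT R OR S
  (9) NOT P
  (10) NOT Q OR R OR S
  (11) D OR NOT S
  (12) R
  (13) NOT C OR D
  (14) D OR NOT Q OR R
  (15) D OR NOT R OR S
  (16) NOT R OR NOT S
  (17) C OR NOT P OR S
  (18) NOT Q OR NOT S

S=F, Q=T, D=T, P=F, C=F, R=T

Unit clause (Q) forces Q = True.
Unit clause (NOT C) forces C = False.
In (C OR NOT S) only NOT S is left, so S = False.
Unit clause (NOT P) forces P = False.
In (NOT Q OR R OR S) only R is left, so R = True.
In (D OR NOT R OR S) only D is left, so D = True.
All clauses satisfied.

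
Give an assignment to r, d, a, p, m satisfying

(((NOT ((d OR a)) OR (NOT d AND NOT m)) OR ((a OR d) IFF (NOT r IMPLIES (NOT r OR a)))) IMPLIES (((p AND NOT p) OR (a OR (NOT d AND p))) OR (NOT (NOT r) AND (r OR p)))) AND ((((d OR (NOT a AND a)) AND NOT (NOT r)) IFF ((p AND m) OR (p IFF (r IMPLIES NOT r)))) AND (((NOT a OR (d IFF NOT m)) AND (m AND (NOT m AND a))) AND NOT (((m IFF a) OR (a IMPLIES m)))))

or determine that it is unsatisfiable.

Case m = True: the conjunct NOT m is False.
Case m = False: the conjunct m is False.
Both cases fail — unsatisfiable.

No satisfying assignment exists.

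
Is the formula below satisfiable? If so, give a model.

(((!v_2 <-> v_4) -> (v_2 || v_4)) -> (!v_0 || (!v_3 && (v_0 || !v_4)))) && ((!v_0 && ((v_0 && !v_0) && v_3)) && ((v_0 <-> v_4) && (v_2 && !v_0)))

No satisfying assignment exists.

Case v_0 = True: the conjunct !v_0 is False.
Case v_0 = False: the conjunct v_0 is False.
Both cases fail — unsatisfiable.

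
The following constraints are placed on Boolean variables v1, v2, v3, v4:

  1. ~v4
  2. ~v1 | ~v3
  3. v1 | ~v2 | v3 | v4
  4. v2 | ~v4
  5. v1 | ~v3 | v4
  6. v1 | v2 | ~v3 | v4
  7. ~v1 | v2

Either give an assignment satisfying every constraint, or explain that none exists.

Unit clause (~v4) forces v4 = False.
Set v1 = False.
  then (v1 | ~v3 | v4) forces v3 = False.
  then (v1 | ~v2 | v3 | v4) forces v2 = False.
Check each clause:
  (~v4): ~v4 holds.
  (~v1 | ~v3): ~v1 holds.
  (v1 | ~v2 | v3 | v4): ~v2 holds.
  (v2 | ~v4): ~v4 holds.
  (v1 | ~v3 | v4): ~v3 holds.
  (v1 | v2 | ~v3 | v4): ~v3 holds.
  (~v1 | v2): ~v1 holds.
All clauses satisfied.

v1: False; v2: False; v3: False; v4: False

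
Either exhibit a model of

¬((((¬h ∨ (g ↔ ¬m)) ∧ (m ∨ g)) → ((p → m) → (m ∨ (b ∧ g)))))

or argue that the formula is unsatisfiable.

g = True, h = True, p = False, m = False, b = False

  ¬((((¬h ∨ (g ↔ ¬m)) ∧ (m ∨ g)) → ((p → m) → (m ∨ (b ∧ g))))) = True
    ((¬h ∨ (g ↔ ¬m)) ∧ (m ∨ g)) → ((p → m) → (m ∨ (b ∧ g))) = False
      (¬h ∨ (g ↔ ¬m)) ∧ (m ∨ g) = True
        ¬h ∨ (g ↔ ¬m) = True
          ¬h = False
          g ↔ ¬m = True
            ¬m = True
        m ∨ g = True
      (p → m) → (m ∨ (b ∧ g)) = False
        p → m = True
        m ∨ (b ∧ g) = False
          b ∧ g = False
The formula evaluates to True.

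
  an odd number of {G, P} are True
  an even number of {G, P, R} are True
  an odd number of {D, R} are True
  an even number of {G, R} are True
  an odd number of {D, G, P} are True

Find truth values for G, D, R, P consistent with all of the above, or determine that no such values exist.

G=T; D=F; R=T; P=F

{G, P}: 1 true → odd ✓
{G, P, R}: 2 true → even ✓
{D, R}: 1 true → odd ✓
{G, R}: 2 true → even ✓
{D, G, P}: 1 true → odd ✓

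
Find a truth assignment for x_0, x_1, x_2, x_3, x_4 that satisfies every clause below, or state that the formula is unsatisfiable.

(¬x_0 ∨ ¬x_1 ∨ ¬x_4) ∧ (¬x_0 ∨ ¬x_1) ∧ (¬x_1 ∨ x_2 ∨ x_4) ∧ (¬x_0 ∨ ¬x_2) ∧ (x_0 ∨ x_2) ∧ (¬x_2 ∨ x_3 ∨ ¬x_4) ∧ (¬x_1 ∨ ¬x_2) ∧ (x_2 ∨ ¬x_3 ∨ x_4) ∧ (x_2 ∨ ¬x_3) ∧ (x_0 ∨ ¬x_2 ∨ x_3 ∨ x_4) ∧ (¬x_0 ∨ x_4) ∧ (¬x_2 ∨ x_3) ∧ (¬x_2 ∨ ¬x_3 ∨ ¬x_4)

Set x_0 = True.
  then (¬x_0 ∨ ¬x_1) forces x_1 = False.
  then (¬x_0 ∨ ¬x_2) forces x_2 = False.
  then (x_2 ∨ ¬x_3) forces x_3 = False.
  then (¬x_0 ∨ x_4) forces x_4 = True.
All clauses satisfied.

x_0 = True, x_1 = False, x_2 = False, x_3 = False, x_4 = True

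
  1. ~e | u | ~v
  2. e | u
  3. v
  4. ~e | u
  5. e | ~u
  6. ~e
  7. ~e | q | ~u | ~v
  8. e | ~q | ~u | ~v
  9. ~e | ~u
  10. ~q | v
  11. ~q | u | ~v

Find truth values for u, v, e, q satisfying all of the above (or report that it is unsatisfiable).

Case e = True:
  Clause (~e) is falsified — contradiction.
Case e = False:
  (e | u) forces u = True.
  Clause (e | ~u) is falsified — contradiction.
Both cases fail, so the formula is unsatisfiable.

UNSATISFIABLE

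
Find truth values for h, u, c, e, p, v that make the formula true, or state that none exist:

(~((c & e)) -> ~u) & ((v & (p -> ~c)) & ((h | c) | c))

h=T; u=T; c=T; e=T; p=F; v=T

  ~((c & e)) -> ~u = True
    ~((c & e)) = False
      c & e = True
    ~u = False
  (v & (p -> ~c)) & ((h | c) | c) = True
    v & (p -> ~c) = True
      p -> ~c = True
        ~c = False
    (h | c) | c = True
      h | c = True
Both conjuncts True, so the formula holds.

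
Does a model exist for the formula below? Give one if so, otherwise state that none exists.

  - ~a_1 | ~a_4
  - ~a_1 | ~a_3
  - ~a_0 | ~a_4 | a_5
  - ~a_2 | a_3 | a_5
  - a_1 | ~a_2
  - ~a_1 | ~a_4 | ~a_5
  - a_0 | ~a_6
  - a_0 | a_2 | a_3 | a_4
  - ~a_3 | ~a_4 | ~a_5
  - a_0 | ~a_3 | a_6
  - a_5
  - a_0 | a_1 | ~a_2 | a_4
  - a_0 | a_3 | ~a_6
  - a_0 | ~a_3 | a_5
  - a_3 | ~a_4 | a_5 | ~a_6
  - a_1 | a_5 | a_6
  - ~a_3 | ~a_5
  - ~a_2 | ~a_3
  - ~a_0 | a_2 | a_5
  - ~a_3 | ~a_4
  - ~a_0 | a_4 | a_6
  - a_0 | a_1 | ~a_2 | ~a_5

Unit clause (a_5) forces a_5 = True.
In (~a_3 | ~a_5) only ~a_3 is left, so a_3 = False.
Set a_0 = False.
  then (a_0 | ~a_6) forces a_6 = False.
Set a_1 = False.
  then (a_1 | ~a_2) forces a_2 = False.
  then (a_0 | a_2 | a_3 | a_4) forces a_4 = True.
All clauses satisfied.

a_0: False; a_1: False; a_2: False; a_3: False; a_4: True; a_5: True; a_6: False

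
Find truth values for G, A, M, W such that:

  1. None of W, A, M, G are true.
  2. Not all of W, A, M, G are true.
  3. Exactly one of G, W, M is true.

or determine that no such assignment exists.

Case G = True:
  Constraint (1) is violated (G=T) — contradiction.
Case G = False:
  (1) forces W = False.
  (1) forces A = False.
  (1) forces M = False.
  Constraint (3) is violated (G=F, W=F, M=F) — contradiction.
Both cases fail — unsatisfiable.

Unsatisfiable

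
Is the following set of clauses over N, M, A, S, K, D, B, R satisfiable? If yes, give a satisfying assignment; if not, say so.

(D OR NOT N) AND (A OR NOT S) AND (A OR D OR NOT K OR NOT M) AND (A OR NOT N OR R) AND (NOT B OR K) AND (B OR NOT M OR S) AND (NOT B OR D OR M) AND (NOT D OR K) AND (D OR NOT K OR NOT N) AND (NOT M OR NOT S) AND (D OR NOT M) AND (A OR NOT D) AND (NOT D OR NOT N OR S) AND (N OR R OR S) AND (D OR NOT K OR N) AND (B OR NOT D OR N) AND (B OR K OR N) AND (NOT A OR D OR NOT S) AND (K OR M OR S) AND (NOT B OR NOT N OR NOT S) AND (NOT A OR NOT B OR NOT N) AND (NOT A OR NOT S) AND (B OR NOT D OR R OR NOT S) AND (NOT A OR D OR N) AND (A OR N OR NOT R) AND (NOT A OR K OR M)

N = False; M = False; A = True; S = False; K = True; D = True; B = True; R = True

Try N = True:
  (D OR NOT N) forces D = True.
  (NOT D OR K) forces K = True.
  (A OR NOT D) forces A = True.
  (NOT D OR NOT N OR S) forces S = True.
  clause (NOT A OR NOT S) is falsified — backtrack.
So N = False.
Set M = False.
Set A = True.
  then (NOT A OR NOT S) forces S = False.
  then (NOT A OR D OR N) forces D = True.
  then (NOT A OR K OR M) forces K = True.
  then (N OR R OR S) forces R = True.
  then (B OR NOT D OR N) forces B = True.
All clauses satisfied.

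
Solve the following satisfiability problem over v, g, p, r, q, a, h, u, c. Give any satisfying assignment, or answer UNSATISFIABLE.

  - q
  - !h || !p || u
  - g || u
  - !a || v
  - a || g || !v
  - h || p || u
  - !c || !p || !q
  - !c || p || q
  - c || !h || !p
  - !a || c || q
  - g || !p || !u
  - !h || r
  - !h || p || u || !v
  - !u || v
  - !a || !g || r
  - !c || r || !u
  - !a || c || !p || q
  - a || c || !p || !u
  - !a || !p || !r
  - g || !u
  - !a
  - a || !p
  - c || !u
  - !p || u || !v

v=F, g=T, p=F, r=T, q=T, a=F, h=T, u=F, c=T

Unit clause (q) forces q = True.
Unit clause (!a) forces a = False.
In (a || !p) only !p is left, so p = False.
Set v = False.
  then (!u || v) forces u = False.
  then (g || u) forces g = True.
  then (h || p || u) forces h = True.
  then (!h || r) forces r = True.
Set c = True.
All clauses satisfied.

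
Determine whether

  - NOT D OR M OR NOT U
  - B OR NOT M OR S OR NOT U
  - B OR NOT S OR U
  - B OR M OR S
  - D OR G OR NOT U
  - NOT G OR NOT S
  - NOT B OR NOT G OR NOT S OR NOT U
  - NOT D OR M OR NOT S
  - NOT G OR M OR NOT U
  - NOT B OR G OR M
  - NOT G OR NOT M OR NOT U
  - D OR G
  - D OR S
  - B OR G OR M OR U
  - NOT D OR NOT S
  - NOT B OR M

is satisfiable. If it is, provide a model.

B=T, U=F, S=F, D=T, M=T, G=F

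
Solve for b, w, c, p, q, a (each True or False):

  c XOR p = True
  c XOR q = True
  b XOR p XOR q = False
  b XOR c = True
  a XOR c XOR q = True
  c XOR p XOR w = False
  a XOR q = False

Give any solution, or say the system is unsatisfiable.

b = False; w = True; c = True; p = False; q = False; a = False

c XOR p = T XOR F = True ✓
c XOR q = T XOR F = True ✓
b XOR p XOR q = F XOR F XOR F = False ✓
b XOR c = F XOR T = True ✓
a XOR c XOR q = F XOR T XOR F = True ✓
c XOR p XOR w = T XOR F XOR T = False ✓
a XOR q = F XOR F = False ✓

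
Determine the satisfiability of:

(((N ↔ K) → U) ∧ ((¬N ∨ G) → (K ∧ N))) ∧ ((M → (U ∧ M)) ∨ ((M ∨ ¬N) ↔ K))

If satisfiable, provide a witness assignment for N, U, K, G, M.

N=T, U=T, K=F, G=F, M=F

  ((N ↔ K) → U) ∧ ((¬N ∨ G) → (K ∧ N)) = True
    (N ↔ K) → U = True
      N ↔ K = False
    (¬N ∨ G) → (K ∧ N) = True
      ¬N ∨ G = False
        ¬N = False
      K ∧ N = False
  (M → (U ∧ M)) ∨ ((M ∨ ¬N) ↔ K) = True
    M → (U ∧ M) = True
      U ∧ M = False
    (M ∨ ¬N) ↔ K = True
      M ∨ ¬N = False
        ¬N = False
Both conjuncts True, so the formula holds.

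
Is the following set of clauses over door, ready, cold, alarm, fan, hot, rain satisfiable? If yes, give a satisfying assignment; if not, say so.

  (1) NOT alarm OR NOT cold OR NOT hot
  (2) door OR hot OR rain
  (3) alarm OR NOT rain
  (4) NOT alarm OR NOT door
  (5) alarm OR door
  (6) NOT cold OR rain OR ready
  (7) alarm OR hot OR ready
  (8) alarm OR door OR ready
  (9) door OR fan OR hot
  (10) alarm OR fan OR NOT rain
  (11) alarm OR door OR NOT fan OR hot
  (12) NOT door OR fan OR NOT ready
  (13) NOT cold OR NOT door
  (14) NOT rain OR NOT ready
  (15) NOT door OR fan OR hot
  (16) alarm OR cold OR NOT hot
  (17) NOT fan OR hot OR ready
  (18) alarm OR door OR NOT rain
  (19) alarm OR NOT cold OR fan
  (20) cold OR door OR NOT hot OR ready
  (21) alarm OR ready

Set door = False.
  then (alarm OR door) forces alarm = True.
Set ready = True.
  then (NOT rain OR NOT ready) forces rain = False.
  then (door OR hot OR rain) forces hot = True.
  then (NOT alarm OR NOT cold OR NOT hot) forces cold = False.
Set fan = False.
All clauses satisfied.

door = False, ready = True, cold = False, alarm = True, fan = False, hot = True, rain = False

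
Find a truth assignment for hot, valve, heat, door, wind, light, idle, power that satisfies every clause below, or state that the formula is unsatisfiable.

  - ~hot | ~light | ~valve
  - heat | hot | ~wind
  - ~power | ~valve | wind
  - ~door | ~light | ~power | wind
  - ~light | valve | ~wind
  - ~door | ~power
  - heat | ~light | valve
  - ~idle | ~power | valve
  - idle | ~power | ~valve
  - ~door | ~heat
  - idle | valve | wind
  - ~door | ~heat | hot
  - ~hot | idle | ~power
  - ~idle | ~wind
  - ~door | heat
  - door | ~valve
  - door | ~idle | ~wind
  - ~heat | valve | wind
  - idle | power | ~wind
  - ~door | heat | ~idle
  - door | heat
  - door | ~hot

hot: False, valve: False, heat: True, door: False, wind: True, light: False, idle: False, power: True

Set hot = False.
Try valve = True:
  (door | ~valve) forces door = True.
  (~door | ~power) forces power = False.
  (~door | ~heat) forces heat = False.
  clause (~door | heat) is falsified — backtrack.
So valve = False.
Set heat = True.
  then (~door | ~heat) forces door = False.
  then (~heat | valve | wind) forces wind = True.
  then (~light | valve | ~wind) forces light = False.
  then (~idle | ~wind) forces idle = False.
  then (idle | power | ~wind) forces power = True.
All clauses satisfied.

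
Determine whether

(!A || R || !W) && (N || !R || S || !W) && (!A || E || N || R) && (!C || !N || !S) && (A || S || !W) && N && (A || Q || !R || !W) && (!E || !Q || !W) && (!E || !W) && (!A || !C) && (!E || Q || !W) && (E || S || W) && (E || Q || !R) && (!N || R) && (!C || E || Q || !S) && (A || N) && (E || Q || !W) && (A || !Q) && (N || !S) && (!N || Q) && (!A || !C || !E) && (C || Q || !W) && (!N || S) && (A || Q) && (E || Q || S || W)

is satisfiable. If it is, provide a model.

Q = True, R = True, S = True, E = False, W = True, C = False, N = True, A = True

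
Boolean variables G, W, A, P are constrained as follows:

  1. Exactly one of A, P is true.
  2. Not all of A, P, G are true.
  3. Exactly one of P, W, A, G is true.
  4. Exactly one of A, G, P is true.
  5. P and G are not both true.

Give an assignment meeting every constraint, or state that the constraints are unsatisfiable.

G: False, W: False, A: True, P: False

  (1) {A, P}: 1 true — exactly one ✓
  (2) {A, P, G}: 1/3 true — not all ✓
  (3) {P, W, A, G}: 1 true — exactly one ✓
  (4) {A, G, P}: 1 true — exactly one ✓
  (5) P=F, G=F — not both ✓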